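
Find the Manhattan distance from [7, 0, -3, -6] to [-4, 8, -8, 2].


d = sum of absolute differences: |7--4|=11 + |0-8|=8 + |-3--8|=5 + |-6-2|=8 = 32.

32


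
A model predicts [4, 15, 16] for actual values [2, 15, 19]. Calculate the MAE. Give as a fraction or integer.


MAE = (1/3) * (|2-4|=2 + |15-15|=0 + |19-16|=3). Sum = 5. MAE = 5/3.

5/3


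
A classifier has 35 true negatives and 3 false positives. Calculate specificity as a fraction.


Specificity = TN / (TN + FP) = 35 / 38 = 35/38.

35/38


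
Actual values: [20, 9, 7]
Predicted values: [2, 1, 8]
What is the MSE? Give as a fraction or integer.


MSE = (1/3) * ((20-2)^2=324 + (9-1)^2=64 + (7-8)^2=1). Sum = 389. MSE = 389/3.

389/3


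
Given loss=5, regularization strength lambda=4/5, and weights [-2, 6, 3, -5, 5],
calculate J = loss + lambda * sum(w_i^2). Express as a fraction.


L2 sq norm = sum(w^2) = 99. J = 5 + 4/5 * 99 = 421/5.

421/5


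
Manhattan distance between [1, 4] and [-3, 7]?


d = sum of absolute differences: |1--3|=4 + |4-7|=3 = 7.

7


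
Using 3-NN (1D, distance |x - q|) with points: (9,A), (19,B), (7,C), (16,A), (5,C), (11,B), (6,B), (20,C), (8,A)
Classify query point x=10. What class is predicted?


Distances: |9-10|=1, |19-10|=9, |7-10|=3, |16-10|=6, |5-10|=5, |11-10|=1, |6-10|=4, |20-10|=10, |8-10|=2. 3 nearest: (9,A), (11,B), (8,A). Counts: {'A': 2, 'B': 1}. Majority class: A.

A


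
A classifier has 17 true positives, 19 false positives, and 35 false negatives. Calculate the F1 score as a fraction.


Precision = 17/36 = 17/36. Recall = 17/52 = 17/52. F1 = 2*P*R/(P+R) = 17/44.

17/44


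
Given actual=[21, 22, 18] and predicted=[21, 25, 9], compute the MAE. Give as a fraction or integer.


MAE = (1/3) * (|21-21|=0 + |22-25|=3 + |18-9|=9). Sum = 12. MAE = 4.

4


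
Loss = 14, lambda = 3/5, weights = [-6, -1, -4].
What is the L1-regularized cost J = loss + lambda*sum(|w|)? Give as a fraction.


L1 norm = sum(|w|) = 11. J = 14 + 3/5 * 11 = 103/5.

103/5


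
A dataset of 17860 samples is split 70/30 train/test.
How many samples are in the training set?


Test set = 17860 * 30% = 5358. Training set = 17860 - 5358 = 12502.

12502


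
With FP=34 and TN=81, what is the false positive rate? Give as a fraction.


FPR = FP / (FP + TN) = 34 / 115 = 34/115.

34/115


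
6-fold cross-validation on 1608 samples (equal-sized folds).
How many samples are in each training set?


Each validation fold has 1608/6 = 268 samples. Training set = 1608 - 268 = 1340.

1340


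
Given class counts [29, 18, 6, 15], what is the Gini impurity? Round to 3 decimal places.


Total = 68. Proportions: 29/68, 18/68, 6/68, 15/68. sum(p_i^2) = 0.3084. Gini = 1 - 0.3084 = 0.6916, which rounds to 0.692.

0.692


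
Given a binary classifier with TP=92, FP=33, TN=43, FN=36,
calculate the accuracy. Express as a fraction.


Accuracy = (TP + TN) / (TP + TN + FP + FN) = (92 + 43) / 204 = 45/68.

45/68


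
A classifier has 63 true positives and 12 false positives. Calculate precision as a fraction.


Precision = TP / (TP + FP) = 63 / 75 = 21/25.

21/25


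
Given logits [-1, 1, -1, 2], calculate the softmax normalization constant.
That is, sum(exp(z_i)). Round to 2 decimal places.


Denom = e^-1=0.3679 + e^1=2.7183 + e^-1=0.3679 + e^2=7.3891. Sum = 10.8432, which rounds to 10.84.

10.84


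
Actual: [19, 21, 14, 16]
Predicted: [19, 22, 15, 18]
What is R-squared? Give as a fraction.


Mean(y) = 35/2. SS_res = 6. SS_tot = 29. R^2 = 1 - 6/(29) = 23/29.

23/29


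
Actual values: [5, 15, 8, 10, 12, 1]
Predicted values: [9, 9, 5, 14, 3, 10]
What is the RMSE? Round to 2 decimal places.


MSE = 39.8333. RMSE = sqrt(39.8333) = 6.31.

6.31


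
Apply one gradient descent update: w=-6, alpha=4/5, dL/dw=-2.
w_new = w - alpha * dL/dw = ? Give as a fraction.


w_new = -6 - 4/5 * -2 = -6 - -8/5 = -22/5.

-22/5


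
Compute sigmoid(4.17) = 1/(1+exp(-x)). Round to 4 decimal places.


sigma(4.17) = 1/(1+e^(-4.17)) = 1/(1+0.015452) = 1/1.015452 = 0.9848.

0.9848


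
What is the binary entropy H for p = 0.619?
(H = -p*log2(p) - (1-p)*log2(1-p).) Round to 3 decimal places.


H = -0.619*log2(0.619) - 0.381*log2(0.381) = 0.959.

0.959


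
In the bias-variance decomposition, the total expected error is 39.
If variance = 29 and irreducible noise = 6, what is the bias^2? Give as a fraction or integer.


Total error = bias^2 + variance + irreducible noise. So bias^2 = 39 - 29 - 6 = 4.

4


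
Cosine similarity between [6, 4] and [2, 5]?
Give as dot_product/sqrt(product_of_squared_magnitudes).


dot = 32. |a|^2 = 52, |b|^2 = 29. cos = 32/sqrt(1508).

32/sqrt(1508)


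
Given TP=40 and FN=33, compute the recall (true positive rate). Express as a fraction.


Recall = TP / (TP + FN) = 40 / 73 = 40/73.

40/73


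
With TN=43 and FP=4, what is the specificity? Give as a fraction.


Specificity = TN / (TN + FP) = 43 / 47 = 43/47.

43/47


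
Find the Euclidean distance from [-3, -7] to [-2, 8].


d = sqrt(sum of squared differences). (-3--2)^2=1, (-7-8)^2=225. Sum = 226.

sqrt(226)


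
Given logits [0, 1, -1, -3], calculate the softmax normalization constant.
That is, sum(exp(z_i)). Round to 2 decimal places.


Denom = e^0=1.0000 + e^1=2.7183 + e^-1=0.3679 + e^-3=0.0498. Sum = 4.1360, which rounds to 4.14.

4.14


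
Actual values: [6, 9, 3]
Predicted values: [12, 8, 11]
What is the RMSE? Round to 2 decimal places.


MSE = 33.6667. RMSE = sqrt(33.6667) = 5.80.

5.80


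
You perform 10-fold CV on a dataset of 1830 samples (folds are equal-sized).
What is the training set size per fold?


Each validation fold has 1830/10 = 183 samples. Training set = 1830 - 183 = 1647.

1647


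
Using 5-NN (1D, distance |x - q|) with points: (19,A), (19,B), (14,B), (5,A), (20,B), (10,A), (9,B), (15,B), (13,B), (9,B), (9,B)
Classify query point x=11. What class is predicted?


Distances: |19-11|=8, |19-11|=8, |14-11|=3, |5-11|=6, |20-11|=9, |10-11|=1, |9-11|=2, |15-11|=4, |13-11|=2, |9-11|=2, |9-11|=2. 5 nearest: (10,A), (9,B), (13,B), (9,B), (9,B). Counts: {'A': 1, 'B': 4}. Majority class: B.

B


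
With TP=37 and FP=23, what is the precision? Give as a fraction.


Precision = TP / (TP + FP) = 37 / 60 = 37/60.

37/60


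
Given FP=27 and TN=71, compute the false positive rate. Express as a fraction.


FPR = FP / (FP + TN) = 27 / 98 = 27/98.

27/98


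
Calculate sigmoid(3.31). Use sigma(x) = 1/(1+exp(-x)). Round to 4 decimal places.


sigma(3.31) = 1/(1+e^(-3.31)) = 1/(1+0.036516) = 1/1.036516 = 0.9648.

0.9648


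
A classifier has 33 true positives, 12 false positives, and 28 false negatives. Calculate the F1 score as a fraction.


Precision = 33/45 = 11/15. Recall = 33/61 = 33/61. F1 = 2*P*R/(P+R) = 33/53.

33/53


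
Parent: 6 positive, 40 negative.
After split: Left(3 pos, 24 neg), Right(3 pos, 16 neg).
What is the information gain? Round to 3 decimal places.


H(parent) = 0.5586. H(left) = 0.5033, H(right) = 0.6292. Weighted = (27/46)*0.5033 + (19/46)*0.6292 = 0.5553. IG = 0.5586 - 0.5553 = 0.0033, which rounds to 0.003.

0.003


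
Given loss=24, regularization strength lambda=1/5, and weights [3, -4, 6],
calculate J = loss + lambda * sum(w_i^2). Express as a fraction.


L2 sq norm = sum(w^2) = 61. J = 24 + 1/5 * 61 = 181/5.

181/5


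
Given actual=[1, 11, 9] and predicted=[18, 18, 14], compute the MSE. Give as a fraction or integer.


MSE = (1/3) * ((1-18)^2=289 + (11-18)^2=49 + (9-14)^2=25). Sum = 363. MSE = 121.

121


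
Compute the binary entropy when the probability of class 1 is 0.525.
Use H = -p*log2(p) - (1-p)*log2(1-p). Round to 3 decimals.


H = -0.525*log2(0.525) - 0.475*log2(0.475) = 0.998.

0.998


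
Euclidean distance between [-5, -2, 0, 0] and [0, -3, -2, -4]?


d = sqrt(sum of squared differences). (-5-0)^2=25, (-2--3)^2=1, (0--2)^2=4, (0--4)^2=16. Sum = 46.

sqrt(46)


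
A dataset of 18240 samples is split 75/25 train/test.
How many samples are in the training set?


Test set = 18240 * 25% = 4560. Training set = 18240 - 4560 = 13680.

13680


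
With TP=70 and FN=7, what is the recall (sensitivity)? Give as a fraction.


Recall = TP / (TP + FN) = 70 / 77 = 10/11.

10/11


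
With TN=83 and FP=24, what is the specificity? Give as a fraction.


Specificity = TN / (TN + FP) = 83 / 107 = 83/107.

83/107


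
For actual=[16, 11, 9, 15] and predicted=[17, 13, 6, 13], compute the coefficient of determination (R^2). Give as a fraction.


Mean(y) = 51/4. SS_res = 18. SS_tot = 131/4. R^2 = 1 - 18/(131/4) = 59/131.

59/131


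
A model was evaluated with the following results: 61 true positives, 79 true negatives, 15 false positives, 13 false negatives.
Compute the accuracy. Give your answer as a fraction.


Accuracy = (TP + TN) / (TP + TN + FP + FN) = (61 + 79) / 168 = 5/6.

5/6


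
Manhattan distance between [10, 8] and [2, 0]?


d = sum of absolute differences: |10-2|=8 + |8-0|=8 = 16.

16


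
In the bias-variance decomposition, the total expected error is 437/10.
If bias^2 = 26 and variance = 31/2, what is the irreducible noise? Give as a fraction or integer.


Total error = bias^2 + variance + irreducible noise. So irreducible noise = 437/10 - 26 - 31/2 = 11/5.

11/5


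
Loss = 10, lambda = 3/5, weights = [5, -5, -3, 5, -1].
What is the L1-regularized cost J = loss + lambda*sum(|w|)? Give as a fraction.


L1 norm = sum(|w|) = 19. J = 10 + 3/5 * 19 = 107/5.

107/5


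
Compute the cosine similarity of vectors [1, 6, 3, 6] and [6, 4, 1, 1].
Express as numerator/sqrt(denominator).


dot = 39. |a|^2 = 82, |b|^2 = 54. cos = 39/sqrt(4428).

39/sqrt(4428)


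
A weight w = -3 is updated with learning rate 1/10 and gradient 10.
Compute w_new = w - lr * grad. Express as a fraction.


w_new = -3 - 1/10 * 10 = -3 - 1 = -4.

-4


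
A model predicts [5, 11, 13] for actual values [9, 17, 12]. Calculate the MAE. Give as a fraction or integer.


MAE = (1/3) * (|9-5|=4 + |17-11|=6 + |12-13|=1). Sum = 11. MAE = 11/3.

11/3


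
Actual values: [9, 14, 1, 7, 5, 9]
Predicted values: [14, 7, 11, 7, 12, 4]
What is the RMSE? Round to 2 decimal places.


MSE = 41.3333. RMSE = sqrt(41.3333) = 6.43.

6.43


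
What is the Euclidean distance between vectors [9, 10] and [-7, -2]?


d = sqrt(sum of squared differences). (9--7)^2=256, (10--2)^2=144. Sum = 400.

20


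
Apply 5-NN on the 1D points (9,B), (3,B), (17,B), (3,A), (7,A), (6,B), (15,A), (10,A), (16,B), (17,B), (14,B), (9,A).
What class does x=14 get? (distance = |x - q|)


Distances: |9-14|=5, |3-14|=11, |17-14|=3, |3-14|=11, |7-14|=7, |6-14|=8, |15-14|=1, |10-14|=4, |16-14|=2, |17-14|=3, |14-14|=0, |9-14|=5. 5 nearest: (14,B), (15,A), (16,B), (17,B), (17,B). Counts: {'B': 4, 'A': 1}. Majority class: B.

B


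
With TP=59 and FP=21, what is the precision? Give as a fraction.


Precision = TP / (TP + FP) = 59 / 80 = 59/80.

59/80


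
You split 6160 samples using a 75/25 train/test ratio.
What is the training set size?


Test set = 6160 * 25% = 1540. Training set = 6160 - 1540 = 4620.

4620


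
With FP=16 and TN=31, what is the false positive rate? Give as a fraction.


FPR = FP / (FP + TN) = 16 / 47 = 16/47.

16/47


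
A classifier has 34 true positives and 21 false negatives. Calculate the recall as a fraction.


Recall = TP / (TP + FN) = 34 / 55 = 34/55.

34/55


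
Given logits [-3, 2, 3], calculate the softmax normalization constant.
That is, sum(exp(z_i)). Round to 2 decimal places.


Denom = e^-3=0.0498 + e^2=7.3891 + e^3=20.0855. Sum = 27.5244, which rounds to 27.52.

27.52


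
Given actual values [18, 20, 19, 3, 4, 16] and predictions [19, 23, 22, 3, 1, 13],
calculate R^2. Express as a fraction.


Mean(y) = 40/3. SS_res = 37. SS_tot = 898/3. R^2 = 1 - 37/(898/3) = 787/898.

787/898


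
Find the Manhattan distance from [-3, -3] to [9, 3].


d = sum of absolute differences: |-3-9|=12 + |-3-3|=6 = 18.

18


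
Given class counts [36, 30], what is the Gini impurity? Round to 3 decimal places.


Total = 66. Proportions: 36/66, 30/66. sum(p_i^2) = 0.5041. Gini = 1 - 0.5041 = 0.4959, which rounds to 0.496.

0.496


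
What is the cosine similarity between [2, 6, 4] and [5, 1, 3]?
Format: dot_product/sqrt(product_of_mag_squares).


dot = 28. |a|^2 = 56, |b|^2 = 35. cos = 28/sqrt(1960).

28/sqrt(1960)


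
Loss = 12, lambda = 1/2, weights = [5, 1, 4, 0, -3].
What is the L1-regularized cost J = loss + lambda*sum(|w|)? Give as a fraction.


L1 norm = sum(|w|) = 13. J = 12 + 1/2 * 13 = 37/2.

37/2


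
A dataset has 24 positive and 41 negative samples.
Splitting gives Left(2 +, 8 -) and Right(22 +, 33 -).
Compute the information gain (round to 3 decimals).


H(parent) = 0.9501. H(left) = 0.7219, H(right) = 0.9710. Weighted = (10/65)*0.7219 + (55/65)*0.9710 = 0.9327. IG = 0.9501 - 0.9327 = 0.0174, which rounds to 0.017.

0.017


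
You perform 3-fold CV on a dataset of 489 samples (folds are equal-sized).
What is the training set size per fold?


Each validation fold has 489/3 = 163 samples. Training set = 489 - 163 = 326.

326


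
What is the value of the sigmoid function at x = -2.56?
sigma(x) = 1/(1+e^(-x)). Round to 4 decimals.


sigma(-2.56) = 1/(1+e^(2.56)) = 1/(1+12.935817) = 1/13.935817 = 0.0718.

0.0718


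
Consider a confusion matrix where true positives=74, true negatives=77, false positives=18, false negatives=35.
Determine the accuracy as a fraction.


Accuracy = (TP + TN) / (TP + TN + FP + FN) = (74 + 77) / 204 = 151/204.

151/204


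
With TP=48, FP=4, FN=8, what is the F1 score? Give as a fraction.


Precision = 48/52 = 12/13. Recall = 48/56 = 6/7. F1 = 2*P*R/(P+R) = 8/9.

8/9


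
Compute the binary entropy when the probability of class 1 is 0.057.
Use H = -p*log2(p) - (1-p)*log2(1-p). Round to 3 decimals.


H = -0.057*log2(0.057) - 0.943*log2(0.943) = 0.315.

0.315


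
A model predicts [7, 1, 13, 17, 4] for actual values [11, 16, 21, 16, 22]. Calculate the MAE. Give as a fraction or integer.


MAE = (1/5) * (|11-7|=4 + |16-1|=15 + |21-13|=8 + |16-17|=1 + |22-4|=18). Sum = 46. MAE = 46/5.

46/5


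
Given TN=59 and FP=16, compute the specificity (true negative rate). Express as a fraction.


Specificity = TN / (TN + FP) = 59 / 75 = 59/75.

59/75


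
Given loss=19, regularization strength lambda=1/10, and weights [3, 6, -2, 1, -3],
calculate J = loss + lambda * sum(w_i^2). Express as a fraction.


L2 sq norm = sum(w^2) = 59. J = 19 + 1/10 * 59 = 249/10.

249/10


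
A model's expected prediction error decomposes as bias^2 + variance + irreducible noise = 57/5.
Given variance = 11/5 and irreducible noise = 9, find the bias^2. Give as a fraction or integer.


Total error = bias^2 + variance + irreducible noise. So bias^2 = 57/5 - 11/5 - 9 = 1/5.

1/5


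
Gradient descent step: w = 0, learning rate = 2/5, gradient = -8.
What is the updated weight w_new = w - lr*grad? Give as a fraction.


w_new = 0 - 2/5 * -8 = 0 - -16/5 = 16/5.

16/5


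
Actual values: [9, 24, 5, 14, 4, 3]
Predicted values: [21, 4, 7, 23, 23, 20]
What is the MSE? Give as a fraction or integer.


MSE = (1/6) * ((9-21)^2=144 + (24-4)^2=400 + (5-7)^2=4 + (14-23)^2=81 + (4-23)^2=361 + (3-20)^2=289). Sum = 1279. MSE = 1279/6.

1279/6


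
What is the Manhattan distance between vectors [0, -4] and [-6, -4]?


d = sum of absolute differences: |0--6|=6 + |-4--4|=0 = 6.

6


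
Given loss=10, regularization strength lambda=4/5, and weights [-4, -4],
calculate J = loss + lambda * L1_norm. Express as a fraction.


L1 norm = sum(|w|) = 8. J = 10 + 4/5 * 8 = 82/5.

82/5


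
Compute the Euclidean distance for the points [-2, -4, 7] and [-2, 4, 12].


d = sqrt(sum of squared differences). (-2--2)^2=0, (-4-4)^2=64, (7-12)^2=25. Sum = 89.

sqrt(89)


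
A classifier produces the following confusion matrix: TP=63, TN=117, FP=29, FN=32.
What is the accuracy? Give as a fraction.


Accuracy = (TP + TN) / (TP + TN + FP + FN) = (63 + 117) / 241 = 180/241.

180/241


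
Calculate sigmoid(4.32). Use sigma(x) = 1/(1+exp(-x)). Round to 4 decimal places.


sigma(4.32) = 1/(1+e^(-4.32)) = 1/(1+0.013300) = 1/1.013300 = 0.9869.

0.9869


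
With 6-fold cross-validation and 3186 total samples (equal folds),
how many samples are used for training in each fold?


Each validation fold has 3186/6 = 531 samples. Training set = 3186 - 531 = 2655.

2655


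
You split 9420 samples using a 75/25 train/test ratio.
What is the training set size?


Test set = 9420 * 25% = 2355. Training set = 9420 - 2355 = 7065.

7065


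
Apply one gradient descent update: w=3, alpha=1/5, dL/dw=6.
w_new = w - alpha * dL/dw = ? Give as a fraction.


w_new = 3 - 1/5 * 6 = 3 - 6/5 = 9/5.

9/5


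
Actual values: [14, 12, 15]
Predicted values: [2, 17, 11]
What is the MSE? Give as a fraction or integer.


MSE = (1/3) * ((14-2)^2=144 + (12-17)^2=25 + (15-11)^2=16). Sum = 185. MSE = 185/3.

185/3


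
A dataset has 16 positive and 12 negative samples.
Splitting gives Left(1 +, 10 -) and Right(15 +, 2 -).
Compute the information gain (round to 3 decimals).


H(parent) = 0.9852. H(left) = 0.4395, H(right) = 0.5226. Weighted = (11/28)*0.4395 + (17/28)*0.5226 = 0.4900. IG = 0.9852 - 0.4900 = 0.4952, which rounds to 0.495.

0.495


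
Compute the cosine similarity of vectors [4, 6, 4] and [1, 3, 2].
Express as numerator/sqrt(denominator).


dot = 30. |a|^2 = 68, |b|^2 = 14. cos = 30/sqrt(952).

30/sqrt(952)


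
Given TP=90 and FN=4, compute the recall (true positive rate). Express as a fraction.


Recall = TP / (TP + FN) = 90 / 94 = 45/47.

45/47


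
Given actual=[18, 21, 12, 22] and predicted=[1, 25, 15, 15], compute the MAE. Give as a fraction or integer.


MAE = (1/4) * (|18-1|=17 + |21-25|=4 + |12-15|=3 + |22-15|=7). Sum = 31. MAE = 31/4.

31/4


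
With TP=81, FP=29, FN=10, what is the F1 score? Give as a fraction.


Precision = 81/110 = 81/110. Recall = 81/91 = 81/91. F1 = 2*P*R/(P+R) = 54/67.

54/67


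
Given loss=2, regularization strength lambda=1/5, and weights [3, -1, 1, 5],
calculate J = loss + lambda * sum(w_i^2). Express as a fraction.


L2 sq norm = sum(w^2) = 36. J = 2 + 1/5 * 36 = 46/5.

46/5


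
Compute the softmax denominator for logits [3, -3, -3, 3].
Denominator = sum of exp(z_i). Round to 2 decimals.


Denom = e^3=20.0855 + e^-3=0.0498 + e^-3=0.0498 + e^3=20.0855. Sum = 40.2706, which rounds to 40.27.

40.27


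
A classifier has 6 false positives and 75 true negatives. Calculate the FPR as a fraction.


FPR = FP / (FP + TN) = 6 / 81 = 2/27.

2/27


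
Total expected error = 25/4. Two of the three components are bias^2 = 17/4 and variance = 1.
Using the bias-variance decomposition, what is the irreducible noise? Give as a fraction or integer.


Total error = bias^2 + variance + irreducible noise. So irreducible noise = 25/4 - 17/4 - 1 = 1.

1


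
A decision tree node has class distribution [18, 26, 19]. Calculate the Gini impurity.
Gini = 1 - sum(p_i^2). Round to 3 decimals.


Total = 63. Proportions: 18/63, 26/63, 19/63. sum(p_i^2) = 0.3429. Gini = 1 - 0.3429 = 0.6571, which rounds to 0.657.

0.657


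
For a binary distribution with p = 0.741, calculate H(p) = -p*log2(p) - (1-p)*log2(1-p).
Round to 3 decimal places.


H = -0.741*log2(0.741) - 0.259*log2(0.259) = 0.825.

0.825


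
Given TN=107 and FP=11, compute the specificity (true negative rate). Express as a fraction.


Specificity = TN / (TN + FP) = 107 / 118 = 107/118.

107/118


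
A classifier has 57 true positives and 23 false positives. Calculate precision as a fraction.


Precision = TP / (TP + FP) = 57 / 80 = 57/80.

57/80


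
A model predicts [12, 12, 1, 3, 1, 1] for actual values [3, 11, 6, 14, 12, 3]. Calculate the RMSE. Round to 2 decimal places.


MSE = 58.8333. RMSE = sqrt(58.8333) = 7.67.

7.67


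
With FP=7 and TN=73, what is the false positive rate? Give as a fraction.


FPR = FP / (FP + TN) = 7 / 80 = 7/80.

7/80


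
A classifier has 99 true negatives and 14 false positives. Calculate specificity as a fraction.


Specificity = TN / (TN + FP) = 99 / 113 = 99/113.

99/113


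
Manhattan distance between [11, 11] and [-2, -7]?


d = sum of absolute differences: |11--2|=13 + |11--7|=18 = 31.

31


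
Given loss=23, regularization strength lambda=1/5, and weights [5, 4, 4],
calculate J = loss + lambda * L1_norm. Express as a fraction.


L1 norm = sum(|w|) = 13. J = 23 + 1/5 * 13 = 128/5.

128/5


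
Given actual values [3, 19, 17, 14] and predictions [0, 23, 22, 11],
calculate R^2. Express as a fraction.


Mean(y) = 53/4. SS_res = 59. SS_tot = 611/4. R^2 = 1 - 59/(611/4) = 375/611.

375/611


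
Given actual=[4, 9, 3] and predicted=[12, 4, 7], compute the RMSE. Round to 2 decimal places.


MSE = 35.0000. RMSE = sqrt(35.0000) = 5.92.

5.92


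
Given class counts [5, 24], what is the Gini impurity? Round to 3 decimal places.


Total = 29. Proportions: 5/29, 24/29. sum(p_i^2) = 0.7146. Gini = 1 - 0.7146 = 0.2854, which rounds to 0.285.

0.285


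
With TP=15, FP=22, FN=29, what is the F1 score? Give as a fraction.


Precision = 15/37 = 15/37. Recall = 15/44 = 15/44. F1 = 2*P*R/(P+R) = 10/27.

10/27


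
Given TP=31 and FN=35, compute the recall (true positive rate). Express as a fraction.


Recall = TP / (TP + FN) = 31 / 66 = 31/66.

31/66


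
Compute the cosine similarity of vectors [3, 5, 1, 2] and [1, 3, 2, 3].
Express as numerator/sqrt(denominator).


dot = 26. |a|^2 = 39, |b|^2 = 23. cos = 26/sqrt(897).

26/sqrt(897)


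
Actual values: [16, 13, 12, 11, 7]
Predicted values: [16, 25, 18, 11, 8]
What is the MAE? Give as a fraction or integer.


MAE = (1/5) * (|16-16|=0 + |13-25|=12 + |12-18|=6 + |11-11|=0 + |7-8|=1). Sum = 19. MAE = 19/5.

19/5


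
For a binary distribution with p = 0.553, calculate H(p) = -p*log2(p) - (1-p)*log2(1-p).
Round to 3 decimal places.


H = -0.553*log2(0.553) - 0.447*log2(0.447) = 0.992.

0.992


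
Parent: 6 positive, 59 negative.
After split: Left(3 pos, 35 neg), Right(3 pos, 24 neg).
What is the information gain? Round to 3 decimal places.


H(parent) = 0.4441. H(left) = 0.3985, H(right) = 0.5033. Weighted = (38/65)*0.3985 + (27/65)*0.5033 = 0.4420. IG = 0.4441 - 0.4420 = 0.0021, which rounds to 0.002.

0.002


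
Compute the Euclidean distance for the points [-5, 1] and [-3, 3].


d = sqrt(sum of squared differences). (-5--3)^2=4, (1-3)^2=4. Sum = 8.

sqrt(8)


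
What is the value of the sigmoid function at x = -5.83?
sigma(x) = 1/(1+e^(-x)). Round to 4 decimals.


sigma(-5.83) = 1/(1+e^(5.83)) = 1/(1+340.358679) = 1/341.358679 = 0.0029.

0.0029


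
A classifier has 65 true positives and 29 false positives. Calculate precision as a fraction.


Precision = TP / (TP + FP) = 65 / 94 = 65/94.

65/94


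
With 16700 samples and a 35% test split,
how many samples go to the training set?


Test set = 16700 * 35% = 5845. Training set = 16700 - 5845 = 10855.

10855


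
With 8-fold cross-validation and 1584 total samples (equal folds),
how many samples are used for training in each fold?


Each validation fold has 1584/8 = 198 samples. Training set = 1584 - 198 = 1386.

1386


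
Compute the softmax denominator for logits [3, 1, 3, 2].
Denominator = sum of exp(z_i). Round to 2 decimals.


Denom = e^3=20.0855 + e^1=2.7183 + e^3=20.0855 + e^2=7.3891. Sum = 50.2784, which rounds to 50.28.

50.28


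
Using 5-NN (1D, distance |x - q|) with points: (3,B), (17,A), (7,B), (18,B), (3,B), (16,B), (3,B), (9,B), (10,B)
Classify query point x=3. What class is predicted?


Distances: |3-3|=0, |17-3|=14, |7-3|=4, |18-3|=15, |3-3|=0, |16-3|=13, |3-3|=0, |9-3|=6, |10-3|=7. 5 nearest: (3,B), (3,B), (3,B), (7,B), (9,B). Counts: {'B': 5}. Majority class: B.

B


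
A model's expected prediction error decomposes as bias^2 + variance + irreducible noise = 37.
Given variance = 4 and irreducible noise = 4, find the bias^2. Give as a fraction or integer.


Total error = bias^2 + variance + irreducible noise. So bias^2 = 37 - 4 - 4 = 29.

29


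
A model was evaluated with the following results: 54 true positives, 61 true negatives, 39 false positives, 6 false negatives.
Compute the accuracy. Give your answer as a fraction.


Accuracy = (TP + TN) / (TP + TN + FP + FN) = (54 + 61) / 160 = 23/32.

23/32


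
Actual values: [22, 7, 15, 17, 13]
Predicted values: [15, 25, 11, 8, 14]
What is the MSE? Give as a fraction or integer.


MSE = (1/5) * ((22-15)^2=49 + (7-25)^2=324 + (15-11)^2=16 + (17-8)^2=81 + (13-14)^2=1). Sum = 471. MSE = 471/5.

471/5


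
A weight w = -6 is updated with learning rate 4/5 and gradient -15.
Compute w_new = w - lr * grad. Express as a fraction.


w_new = -6 - 4/5 * -15 = -6 - -12 = 6.

6


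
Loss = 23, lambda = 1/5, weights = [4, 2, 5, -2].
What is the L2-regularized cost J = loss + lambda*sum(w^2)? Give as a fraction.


L2 sq norm = sum(w^2) = 49. J = 23 + 1/5 * 49 = 164/5.

164/5


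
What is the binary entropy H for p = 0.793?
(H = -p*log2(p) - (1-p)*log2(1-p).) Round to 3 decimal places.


H = -0.793*log2(0.793) - 0.207*log2(0.207) = 0.736.

0.736


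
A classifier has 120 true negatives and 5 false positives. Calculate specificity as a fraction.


Specificity = TN / (TN + FP) = 120 / 125 = 24/25.

24/25


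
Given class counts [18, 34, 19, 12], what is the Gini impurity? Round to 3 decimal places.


Total = 83. Proportions: 18/83, 34/83, 19/83, 12/83. sum(p_i^2) = 0.2881. Gini = 1 - 0.2881 = 0.7119, which rounds to 0.712.

0.712


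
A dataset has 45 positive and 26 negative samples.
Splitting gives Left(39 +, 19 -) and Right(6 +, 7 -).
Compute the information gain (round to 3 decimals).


H(parent) = 0.9477. H(left) = 0.9124, H(right) = 0.9957. Weighted = (58/71)*0.9124 + (13/71)*0.9957 = 0.9277. IG = 0.9477 - 0.9277 = 0.0200, which rounds to 0.020.

0.020


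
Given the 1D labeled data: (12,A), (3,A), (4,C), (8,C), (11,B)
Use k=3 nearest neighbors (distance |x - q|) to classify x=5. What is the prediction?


Distances: |12-5|=7, |3-5|=2, |4-5|=1, |8-5|=3, |11-5|=6. 3 nearest: (4,C), (3,A), (8,C). Counts: {'C': 2, 'A': 1}. Majority class: C.

C


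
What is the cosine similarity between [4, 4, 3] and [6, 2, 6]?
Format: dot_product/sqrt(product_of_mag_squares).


dot = 50. |a|^2 = 41, |b|^2 = 76. cos = 50/sqrt(3116).

50/sqrt(3116)


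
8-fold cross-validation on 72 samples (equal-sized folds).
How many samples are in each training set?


Each validation fold has 72/8 = 9 samples. Training set = 72 - 9 = 63.

63


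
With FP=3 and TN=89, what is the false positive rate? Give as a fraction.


FPR = FP / (FP + TN) = 3 / 92 = 3/92.

3/92


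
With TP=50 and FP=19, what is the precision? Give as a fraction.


Precision = TP / (TP + FP) = 50 / 69 = 50/69.

50/69


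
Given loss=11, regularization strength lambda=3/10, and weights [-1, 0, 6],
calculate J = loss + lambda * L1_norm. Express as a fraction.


L1 norm = sum(|w|) = 7. J = 11 + 3/10 * 7 = 131/10.

131/10


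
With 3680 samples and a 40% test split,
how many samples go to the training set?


Test set = 3680 * 40% = 1472. Training set = 3680 - 1472 = 2208.

2208


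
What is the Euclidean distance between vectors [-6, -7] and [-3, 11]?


d = sqrt(sum of squared differences). (-6--3)^2=9, (-7-11)^2=324. Sum = 333.

sqrt(333)


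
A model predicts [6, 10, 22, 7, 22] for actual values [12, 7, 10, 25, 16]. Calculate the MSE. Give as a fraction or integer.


MSE = (1/5) * ((12-6)^2=36 + (7-10)^2=9 + (10-22)^2=144 + (25-7)^2=324 + (16-22)^2=36). Sum = 549. MSE = 549/5.

549/5


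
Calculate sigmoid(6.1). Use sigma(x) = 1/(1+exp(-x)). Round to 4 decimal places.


sigma(6.1) = 1/(1+e^(-6.1)) = 1/(1+0.002243) = 1/1.002243 = 0.9978.

0.9978


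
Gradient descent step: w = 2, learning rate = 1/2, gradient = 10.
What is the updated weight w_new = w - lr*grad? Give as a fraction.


w_new = 2 - 1/2 * 10 = 2 - 5 = -3.

-3


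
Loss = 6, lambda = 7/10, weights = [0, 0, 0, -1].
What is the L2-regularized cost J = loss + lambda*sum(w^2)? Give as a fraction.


L2 sq norm = sum(w^2) = 1. J = 6 + 7/10 * 1 = 67/10.

67/10


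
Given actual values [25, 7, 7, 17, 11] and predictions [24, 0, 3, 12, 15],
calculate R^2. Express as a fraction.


Mean(y) = 67/5. SS_res = 107. SS_tot = 1176/5. R^2 = 1 - 107/(1176/5) = 641/1176.

641/1176


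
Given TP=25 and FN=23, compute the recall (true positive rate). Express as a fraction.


Recall = TP / (TP + FN) = 25 / 48 = 25/48.

25/48


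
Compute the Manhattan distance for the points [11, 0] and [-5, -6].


d = sum of absolute differences: |11--5|=16 + |0--6|=6 = 22.

22


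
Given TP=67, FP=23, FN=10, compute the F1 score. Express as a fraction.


Precision = 67/90 = 67/90. Recall = 67/77 = 67/77. F1 = 2*P*R/(P+R) = 134/167.

134/167


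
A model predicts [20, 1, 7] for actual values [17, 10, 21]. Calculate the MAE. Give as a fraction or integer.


MAE = (1/3) * (|17-20|=3 + |10-1|=9 + |21-7|=14). Sum = 26. MAE = 26/3.

26/3


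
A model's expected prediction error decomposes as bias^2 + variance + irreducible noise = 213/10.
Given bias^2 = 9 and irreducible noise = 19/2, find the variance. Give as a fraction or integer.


Total error = bias^2 + variance + irreducible noise. So variance = 213/10 - 9 - 19/2 = 14/5.

14/5


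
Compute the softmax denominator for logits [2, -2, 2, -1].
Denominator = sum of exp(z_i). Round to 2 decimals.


Denom = e^2=7.3891 + e^-2=0.1353 + e^2=7.3891 + e^-1=0.3679. Sum = 15.2814, which rounds to 15.28.

15.28


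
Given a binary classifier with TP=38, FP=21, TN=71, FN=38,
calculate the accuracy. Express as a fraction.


Accuracy = (TP + TN) / (TP + TN + FP + FN) = (38 + 71) / 168 = 109/168.

109/168


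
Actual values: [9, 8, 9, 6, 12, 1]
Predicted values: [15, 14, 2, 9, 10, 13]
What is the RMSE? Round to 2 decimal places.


MSE = 46.3333. RMSE = sqrt(46.3333) = 6.81.

6.81


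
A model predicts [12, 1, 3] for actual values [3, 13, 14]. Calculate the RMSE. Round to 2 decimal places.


MSE = 115.3333. RMSE = sqrt(115.3333) = 10.74.

10.74


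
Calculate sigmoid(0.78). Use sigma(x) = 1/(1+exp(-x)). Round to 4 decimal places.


sigma(0.78) = 1/(1+e^(-0.78)) = 1/(1+0.458406) = 1/1.458406 = 0.6857.

0.6857


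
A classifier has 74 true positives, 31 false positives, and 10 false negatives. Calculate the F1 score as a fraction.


Precision = 74/105 = 74/105. Recall = 74/84 = 37/42. F1 = 2*P*R/(P+R) = 148/189.

148/189


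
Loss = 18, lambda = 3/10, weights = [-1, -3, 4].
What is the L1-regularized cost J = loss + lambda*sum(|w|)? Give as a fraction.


L1 norm = sum(|w|) = 8. J = 18 + 3/10 * 8 = 102/5.

102/5


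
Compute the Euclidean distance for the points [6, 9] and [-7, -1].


d = sqrt(sum of squared differences). (6--7)^2=169, (9--1)^2=100. Sum = 269.

sqrt(269)


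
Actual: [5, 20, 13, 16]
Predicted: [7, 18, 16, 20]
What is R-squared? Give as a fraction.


Mean(y) = 27/2. SS_res = 33. SS_tot = 121. R^2 = 1 - 33/(121) = 8/11.

8/11


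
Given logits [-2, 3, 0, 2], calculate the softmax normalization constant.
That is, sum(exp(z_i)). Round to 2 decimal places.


Denom = e^-2=0.1353 + e^3=20.0855 + e^0=1.0000 + e^2=7.3891. Sum = 28.6099, which rounds to 28.61.

28.61


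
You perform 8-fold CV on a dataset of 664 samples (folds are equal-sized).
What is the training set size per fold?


Each validation fold has 664/8 = 83 samples. Training set = 664 - 83 = 581.

581


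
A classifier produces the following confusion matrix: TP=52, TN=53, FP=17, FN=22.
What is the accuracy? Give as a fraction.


Accuracy = (TP + TN) / (TP + TN + FP + FN) = (52 + 53) / 144 = 35/48.

35/48


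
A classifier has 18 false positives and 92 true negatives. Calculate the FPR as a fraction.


FPR = FP / (FP + TN) = 18 / 110 = 9/55.

9/55


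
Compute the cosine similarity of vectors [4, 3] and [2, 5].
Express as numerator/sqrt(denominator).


dot = 23. |a|^2 = 25, |b|^2 = 29. cos = 23/sqrt(725).

23/sqrt(725)


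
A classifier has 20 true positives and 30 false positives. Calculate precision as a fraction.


Precision = TP / (TP + FP) = 20 / 50 = 2/5.

2/5


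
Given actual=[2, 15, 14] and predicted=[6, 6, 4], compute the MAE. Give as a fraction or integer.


MAE = (1/3) * (|2-6|=4 + |15-6|=9 + |14-4|=10). Sum = 23. MAE = 23/3.

23/3


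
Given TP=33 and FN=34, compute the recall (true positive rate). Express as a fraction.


Recall = TP / (TP + FN) = 33 / 67 = 33/67.

33/67


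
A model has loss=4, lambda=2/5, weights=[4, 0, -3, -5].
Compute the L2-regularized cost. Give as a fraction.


L2 sq norm = sum(w^2) = 50. J = 4 + 2/5 * 50 = 24.

24


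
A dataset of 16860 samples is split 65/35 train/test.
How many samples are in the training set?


Test set = 16860 * 35% = 5901. Training set = 16860 - 5901 = 10959.

10959


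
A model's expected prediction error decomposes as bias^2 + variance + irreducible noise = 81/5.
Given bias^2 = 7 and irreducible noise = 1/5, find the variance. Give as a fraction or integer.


Total error = bias^2 + variance + irreducible noise. So variance = 81/5 - 7 - 1/5 = 9.

9


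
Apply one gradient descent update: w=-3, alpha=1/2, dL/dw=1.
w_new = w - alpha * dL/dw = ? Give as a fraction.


w_new = -3 - 1/2 * 1 = -3 - 1/2 = -7/2.

-7/2


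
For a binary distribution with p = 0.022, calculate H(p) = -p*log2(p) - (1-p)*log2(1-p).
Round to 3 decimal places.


H = -0.022*log2(0.022) - 0.978*log2(0.978) = 0.153.

0.153


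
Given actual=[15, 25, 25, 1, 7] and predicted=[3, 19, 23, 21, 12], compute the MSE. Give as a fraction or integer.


MSE = (1/5) * ((15-3)^2=144 + (25-19)^2=36 + (25-23)^2=4 + (1-21)^2=400 + (7-12)^2=25). Sum = 609. MSE = 609/5.

609/5


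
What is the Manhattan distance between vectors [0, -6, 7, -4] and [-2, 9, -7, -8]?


d = sum of absolute differences: |0--2|=2 + |-6-9|=15 + |7--7|=14 + |-4--8|=4 = 35.

35


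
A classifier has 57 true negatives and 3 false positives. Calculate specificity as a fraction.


Specificity = TN / (TN + FP) = 57 / 60 = 19/20.

19/20


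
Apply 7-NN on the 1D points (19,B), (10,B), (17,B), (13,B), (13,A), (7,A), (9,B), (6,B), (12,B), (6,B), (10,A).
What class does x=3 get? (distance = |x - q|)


Distances: |19-3|=16, |10-3|=7, |17-3|=14, |13-3|=10, |13-3|=10, |7-3|=4, |9-3|=6, |6-3|=3, |12-3|=9, |6-3|=3, |10-3|=7. 7 nearest: (6,B), (6,B), (7,A), (9,B), (10,A), (10,B), (12,B). Counts: {'B': 5, 'A': 2}. Majority class: B.

B


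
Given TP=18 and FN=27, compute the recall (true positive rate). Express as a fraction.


Recall = TP / (TP + FN) = 18 / 45 = 2/5.

2/5


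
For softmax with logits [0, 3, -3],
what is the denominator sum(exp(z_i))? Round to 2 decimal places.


Denom = e^0=1.0000 + e^3=20.0855 + e^-3=0.0498. Sum = 21.1353, which rounds to 21.14.

21.14


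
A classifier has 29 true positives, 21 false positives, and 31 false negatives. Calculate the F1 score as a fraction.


Precision = 29/50 = 29/50. Recall = 29/60 = 29/60. F1 = 2*P*R/(P+R) = 29/55.

29/55


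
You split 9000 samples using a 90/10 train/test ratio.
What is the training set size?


Test set = 9000 * 10% = 900. Training set = 9000 - 900 = 8100.

8100


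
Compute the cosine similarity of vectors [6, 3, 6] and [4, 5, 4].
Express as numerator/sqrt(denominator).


dot = 63. |a|^2 = 81, |b|^2 = 57. cos = 63/sqrt(4617).

63/sqrt(4617)


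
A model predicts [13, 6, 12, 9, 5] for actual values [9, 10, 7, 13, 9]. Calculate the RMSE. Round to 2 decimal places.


MSE = 17.8000. RMSE = sqrt(17.8000) = 4.22.

4.22


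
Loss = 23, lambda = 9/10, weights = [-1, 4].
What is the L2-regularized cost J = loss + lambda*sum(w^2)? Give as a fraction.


L2 sq norm = sum(w^2) = 17. J = 23 + 9/10 * 17 = 383/10.

383/10


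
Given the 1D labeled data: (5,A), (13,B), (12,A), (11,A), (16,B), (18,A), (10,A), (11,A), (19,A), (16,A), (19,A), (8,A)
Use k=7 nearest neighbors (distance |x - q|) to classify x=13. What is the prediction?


Distances: |5-13|=8, |13-13|=0, |12-13|=1, |11-13|=2, |16-13|=3, |18-13|=5, |10-13|=3, |11-13|=2, |19-13|=6, |16-13|=3, |19-13|=6, |8-13|=5. 7 nearest: (13,B), (12,A), (11,A), (11,A), (10,A), (16,A), (16,B). Counts: {'B': 2, 'A': 5}. Majority class: A.

A


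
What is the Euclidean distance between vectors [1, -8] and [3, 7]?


d = sqrt(sum of squared differences). (1-3)^2=4, (-8-7)^2=225. Sum = 229.

sqrt(229)


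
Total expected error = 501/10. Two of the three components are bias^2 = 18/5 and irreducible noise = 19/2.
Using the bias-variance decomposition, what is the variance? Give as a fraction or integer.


Total error = bias^2 + variance + irreducible noise. So variance = 501/10 - 18/5 - 19/2 = 37.

37


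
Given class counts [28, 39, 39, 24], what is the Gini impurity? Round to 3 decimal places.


Total = 130. Proportions: 28/130, 39/130, 39/130, 24/130. sum(p_i^2) = 0.2605. Gini = 1 - 0.2605 = 0.7395, which rounds to 0.740.

0.740


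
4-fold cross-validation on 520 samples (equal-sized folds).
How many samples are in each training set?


Each validation fold has 520/4 = 130 samples. Training set = 520 - 130 = 390.

390


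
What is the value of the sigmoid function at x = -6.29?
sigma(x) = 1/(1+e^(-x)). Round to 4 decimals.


sigma(-6.29) = 1/(1+e^(6.29)) = 1/(1+539.153329) = 1/540.153329 = 0.0019.

0.0019


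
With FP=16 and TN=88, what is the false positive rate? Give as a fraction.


FPR = FP / (FP + TN) = 16 / 104 = 2/13.

2/13


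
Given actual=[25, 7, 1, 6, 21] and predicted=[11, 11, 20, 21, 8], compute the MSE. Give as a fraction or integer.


MSE = (1/5) * ((25-11)^2=196 + (7-11)^2=16 + (1-20)^2=361 + (6-21)^2=225 + (21-8)^2=169). Sum = 967. MSE = 967/5.

967/5


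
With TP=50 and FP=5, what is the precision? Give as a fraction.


Precision = TP / (TP + FP) = 50 / 55 = 10/11.

10/11


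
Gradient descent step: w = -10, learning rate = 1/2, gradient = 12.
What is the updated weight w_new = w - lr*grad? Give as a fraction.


w_new = -10 - 1/2 * 12 = -10 - 6 = -16.

-16


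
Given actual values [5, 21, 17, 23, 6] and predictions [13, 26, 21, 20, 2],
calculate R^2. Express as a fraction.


Mean(y) = 72/5. SS_res = 130. SS_tot = 1416/5. R^2 = 1 - 130/(1416/5) = 383/708.

383/708


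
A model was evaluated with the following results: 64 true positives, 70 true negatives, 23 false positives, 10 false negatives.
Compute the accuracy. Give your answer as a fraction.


Accuracy = (TP + TN) / (TP + TN + FP + FN) = (64 + 70) / 167 = 134/167.

134/167


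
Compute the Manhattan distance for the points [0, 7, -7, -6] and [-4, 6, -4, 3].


d = sum of absolute differences: |0--4|=4 + |7-6|=1 + |-7--4|=3 + |-6-3|=9 = 17.

17


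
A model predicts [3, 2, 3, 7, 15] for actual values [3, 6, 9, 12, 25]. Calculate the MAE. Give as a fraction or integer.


MAE = (1/5) * (|3-3|=0 + |6-2|=4 + |9-3|=6 + |12-7|=5 + |25-15|=10). Sum = 25. MAE = 5.

5


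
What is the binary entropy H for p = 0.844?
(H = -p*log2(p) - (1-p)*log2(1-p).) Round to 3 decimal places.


H = -0.844*log2(0.844) - 0.156*log2(0.156) = 0.625.

0.625


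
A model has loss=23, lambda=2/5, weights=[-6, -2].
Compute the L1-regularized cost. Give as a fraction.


L1 norm = sum(|w|) = 8. J = 23 + 2/5 * 8 = 131/5.

131/5
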